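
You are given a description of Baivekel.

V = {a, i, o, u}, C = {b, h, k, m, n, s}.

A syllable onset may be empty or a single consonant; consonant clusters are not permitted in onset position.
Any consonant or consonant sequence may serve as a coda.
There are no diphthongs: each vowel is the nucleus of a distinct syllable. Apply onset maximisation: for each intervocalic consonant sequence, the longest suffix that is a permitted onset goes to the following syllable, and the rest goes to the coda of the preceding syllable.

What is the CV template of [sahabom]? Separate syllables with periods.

CV.CV.CVC

The vowels are a, a, o — 3 nuclei, so 3 syllables.
σ1/σ2 boundary: /h/ → onset of the next syllable (single consonants are always licit onsets).
σ2/σ3 boundary: /b/ is a single consonant, so it becomes the next onset.
So the parse is sa.ha.bom.
Mapping each syllable to C/V: /sa/ → CV, /ha/ → CV, /bom/ → CVC.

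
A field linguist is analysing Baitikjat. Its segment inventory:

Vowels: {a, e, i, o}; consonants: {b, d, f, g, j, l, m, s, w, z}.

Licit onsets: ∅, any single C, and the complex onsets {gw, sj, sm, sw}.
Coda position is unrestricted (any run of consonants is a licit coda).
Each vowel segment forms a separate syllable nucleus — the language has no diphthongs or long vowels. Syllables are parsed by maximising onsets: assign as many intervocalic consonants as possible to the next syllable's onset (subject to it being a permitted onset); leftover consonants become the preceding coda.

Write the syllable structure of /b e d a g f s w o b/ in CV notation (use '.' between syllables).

Vowels present: e, a, o; each is a nucleus, giving 3 syllables.
σ1/σ2 boundary: /d/ is a single consonant, so it becomes the next onset.
σ2/σ3 boundary: /gfsw/ splits as /gf/ + /sw/ (/sw/ is the longest suffix that is a licit onset).
Result: be.dagf.swob.
Mapping each syllable to C/V: /be/ → CV, /dagf/ → CVCC, /swob/ → CCVC.

CV.CVCC.CCVC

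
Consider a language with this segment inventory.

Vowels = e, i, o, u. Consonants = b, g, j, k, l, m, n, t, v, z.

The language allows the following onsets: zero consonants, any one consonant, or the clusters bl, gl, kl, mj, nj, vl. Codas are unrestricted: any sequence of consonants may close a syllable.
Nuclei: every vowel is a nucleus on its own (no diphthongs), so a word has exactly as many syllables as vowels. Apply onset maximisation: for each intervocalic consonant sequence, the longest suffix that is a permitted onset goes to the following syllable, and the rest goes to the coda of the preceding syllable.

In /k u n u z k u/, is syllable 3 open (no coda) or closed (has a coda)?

Nuclei (vowels): u, u, u → 3 syllables.
Between /u/ (V1) and /u/ (V2): just /n/ — single C goes to the following onset.
Between /u/ (V2) and /u/ (V3): cluster /zk/ — the longest permitted-onset suffix is /k/; onset = /k/, preceding coda = /z/.
Result: ku.nuz.ku.
Syllable 3 is /ku/; it ends in its nucleus with no coda, so it is open.

open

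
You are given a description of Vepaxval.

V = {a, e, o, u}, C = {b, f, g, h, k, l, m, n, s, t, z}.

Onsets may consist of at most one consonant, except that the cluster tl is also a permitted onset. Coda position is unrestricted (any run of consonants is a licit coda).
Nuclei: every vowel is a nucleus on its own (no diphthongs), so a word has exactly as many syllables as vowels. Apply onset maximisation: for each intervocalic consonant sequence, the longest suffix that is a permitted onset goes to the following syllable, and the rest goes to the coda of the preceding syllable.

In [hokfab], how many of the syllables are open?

0

Nuclei (vowels): o, a → 2 syllables.
V1 /o/ – V2 /a/: /kf/; trying suffixes from longest down, /f/ is the first permitted one, so coda /k/ | onset /f/.
Result: hok.fab.
Classifying each syllable: /hok/ (closed), /fab/ (closed).
Open syllables: 0.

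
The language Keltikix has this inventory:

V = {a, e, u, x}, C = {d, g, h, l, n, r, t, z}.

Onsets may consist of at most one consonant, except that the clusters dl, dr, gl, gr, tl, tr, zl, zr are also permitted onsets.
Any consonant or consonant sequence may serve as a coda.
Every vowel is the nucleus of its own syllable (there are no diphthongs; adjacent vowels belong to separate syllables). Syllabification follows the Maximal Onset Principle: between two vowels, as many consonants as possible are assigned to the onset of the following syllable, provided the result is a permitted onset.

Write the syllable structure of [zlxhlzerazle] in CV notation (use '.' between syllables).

CCVCC.CV.CV.CCV

Vowels present: x, e, a, e; each is a nucleus, giving 4 syllables.
σ1/σ2 boundary: /hlz/; trying suffixes from longest down, /z/ is the first permitted one, so coda /hl/ | onset /z/.
σ2/σ3 boundary: /r/ is a single consonant, so it becomes the next onset.
σ3/σ4 boundary: /zl/ — entire cluster is a permitted onset → onset /zl/, coda ∅.
Syllabification: zlxhl.ze.ra.zle.
Mapping each syllable to C/V: /zlxhl/ → CCVCC, /ze/ → CV, /ra/ → CV, /zle/ → CCV.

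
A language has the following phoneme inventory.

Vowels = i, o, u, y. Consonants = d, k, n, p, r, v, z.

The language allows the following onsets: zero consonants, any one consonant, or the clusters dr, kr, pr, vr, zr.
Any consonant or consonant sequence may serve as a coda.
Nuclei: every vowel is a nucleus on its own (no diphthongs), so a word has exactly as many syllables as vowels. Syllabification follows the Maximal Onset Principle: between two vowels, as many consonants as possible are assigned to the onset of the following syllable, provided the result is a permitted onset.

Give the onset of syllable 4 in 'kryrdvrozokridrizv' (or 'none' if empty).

The vowels are y, o, o, i, i — 5 nuclei, so 5 syllables.
Between /y/ (V1) and /o/ (V2): cluster /rdvr/ — the longest permitted-onset suffix is /vr/; onset = /vr/, preceding coda = /rd/.
Between /o/ (V2) and /o/ (V3): /z/ → onset of the next syllable (single consonants are always licit onsets).
Between /o/ (V3) and /i/ (V4): cluster /kr/ — /kr/ is itself a permitted onset, so the whole cluster goes right; preceding coda = ∅.
Between /i/ (V4) and /i/ (V5): /dr/ — entire cluster is a permitted onset → onset /dr/, coda ∅.
Result: kryrd.vro.zo.kri.drizv.
Syllable 4 is /kri/: onset /kr/, nucleus /i/, coda ∅.

kr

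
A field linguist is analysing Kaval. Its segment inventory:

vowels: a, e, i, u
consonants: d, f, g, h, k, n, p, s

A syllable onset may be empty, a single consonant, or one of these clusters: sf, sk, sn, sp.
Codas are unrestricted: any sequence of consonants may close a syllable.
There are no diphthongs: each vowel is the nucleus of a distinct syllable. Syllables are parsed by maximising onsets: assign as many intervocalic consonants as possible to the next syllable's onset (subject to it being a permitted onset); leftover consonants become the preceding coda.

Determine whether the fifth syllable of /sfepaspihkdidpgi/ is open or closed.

open

Vowels present: e, a, i, i, i; each is a nucleus, giving 5 syllables.
Between /e/ (V1) and /a/ (V2): /p/ is a single consonant, so it becomes the next onset.
Between /a/ (V2) and /i/ (V3): /sp/ — entire cluster is a permitted onset → onset /sp/, coda ∅.
Between /i/ (V3) and /i/ (V4): cluster /hkd/ — the longest permitted-onset suffix is /d/; onset = /d/, preceding coda = /hk/.
Between /i/ (V4) and /i/ (V5): cluster /dpg/ — the longest permitted-onset suffix is /g/; onset = /g/, preceding coda = /dp/.
Syllabification: sfe.pa.spihk.didp.gi.
Syllable 5 is /gi/; it ends in its nucleus with no coda, so it is open.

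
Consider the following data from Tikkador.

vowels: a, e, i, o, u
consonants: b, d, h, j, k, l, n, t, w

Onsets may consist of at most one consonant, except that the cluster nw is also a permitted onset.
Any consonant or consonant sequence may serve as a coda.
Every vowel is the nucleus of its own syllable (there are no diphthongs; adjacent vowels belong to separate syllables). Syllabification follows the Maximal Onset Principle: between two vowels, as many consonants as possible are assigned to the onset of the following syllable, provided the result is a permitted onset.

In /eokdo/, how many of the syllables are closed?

Nuclei (vowels): e, o, o → 3 syllables.
V1 /e/ – V2 /o/: no consonants, so the boundary falls immediately after /e/.
V2 /o/ – V3 /o/: /kd/ — longest licit onset from the right is /d/, leaving /k/ as coda.
Syllabification: e.ok.do.
Classifying each syllable: /e/ (open), /ok/ (closed), /do/ (open).
Closed syllables: 1.

1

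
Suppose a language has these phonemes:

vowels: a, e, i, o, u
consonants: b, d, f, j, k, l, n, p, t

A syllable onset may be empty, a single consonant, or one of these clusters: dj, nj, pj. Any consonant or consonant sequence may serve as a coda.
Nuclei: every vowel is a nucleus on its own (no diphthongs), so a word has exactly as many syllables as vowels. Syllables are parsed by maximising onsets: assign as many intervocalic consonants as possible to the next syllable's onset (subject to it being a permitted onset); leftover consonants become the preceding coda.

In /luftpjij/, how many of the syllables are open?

Vowels present: u, i; each is a nucleus, giving 2 syllables.
/u…i/ gap (V1→V2): /ftpj/; trying suffixes from longest down, /pj/ is the first permitted one, so coda /ft/ | onset /pj/.
So the parse is luft.pjij.
Classifying each syllable: /luft/ (closed), /pjij/ (closed).
Open syllables: 0.

0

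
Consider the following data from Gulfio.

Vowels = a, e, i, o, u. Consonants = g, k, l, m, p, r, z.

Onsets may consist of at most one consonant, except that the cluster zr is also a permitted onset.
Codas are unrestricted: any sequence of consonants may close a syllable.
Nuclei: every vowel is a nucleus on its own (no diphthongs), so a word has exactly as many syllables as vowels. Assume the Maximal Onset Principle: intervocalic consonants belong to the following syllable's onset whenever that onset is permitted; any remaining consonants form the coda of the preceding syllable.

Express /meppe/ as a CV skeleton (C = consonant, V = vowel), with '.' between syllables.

The vowels are e, e — 2 nuclei, so 2 syllables.
V1 /e/ – V2 /e/: /pp/; trying suffixes from longest down, /p/ is the first permitted one, so coda /p/ | onset /p/.
So the parse is mep.pe.
Mapping each syllable to C/V: /mep/ → CVC, /pe/ → CV.

CVC.CV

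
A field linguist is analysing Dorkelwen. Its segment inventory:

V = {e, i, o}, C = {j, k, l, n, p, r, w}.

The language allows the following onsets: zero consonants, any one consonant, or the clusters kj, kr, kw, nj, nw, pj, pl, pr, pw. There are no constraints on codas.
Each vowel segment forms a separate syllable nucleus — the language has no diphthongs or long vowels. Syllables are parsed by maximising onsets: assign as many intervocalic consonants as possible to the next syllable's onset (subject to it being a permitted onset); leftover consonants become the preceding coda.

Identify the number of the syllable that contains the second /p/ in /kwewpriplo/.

Nuclei (vowels): e, i, o → 3 syllables.
V1 /e/ – V2 /i/: /wpr/; trying suffixes from longest down, /pr/ is the first permitted one, so coda /w/ | onset /pr/.
V2 /i/ – V3 /o/: /pl/ is a licit onset in full, so it all attaches to the next syllable.
So the parse is kwew.pri.plo.
The second /p/ is in the onset of syllable 3 (/plo/).

3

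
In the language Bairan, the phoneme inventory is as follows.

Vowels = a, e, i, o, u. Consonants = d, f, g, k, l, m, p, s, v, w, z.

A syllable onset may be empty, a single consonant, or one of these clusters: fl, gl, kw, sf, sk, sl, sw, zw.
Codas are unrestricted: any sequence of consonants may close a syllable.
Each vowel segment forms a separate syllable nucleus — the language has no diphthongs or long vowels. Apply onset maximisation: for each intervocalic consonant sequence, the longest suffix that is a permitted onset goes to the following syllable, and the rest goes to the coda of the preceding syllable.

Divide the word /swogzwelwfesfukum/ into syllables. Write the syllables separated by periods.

Nuclei (vowels): o, e, e, u, u → 5 syllables.
/o…e/ gap (V1→V2): /gzw/ — longest licit onset from the right is /zw/, leaving /g/ as coda.
/e…e/ gap (V2→V3): /lwf/; trying suffixes from longest down, /f/ is the first permitted one, so coda /lw/ | onset /f/.
/e…u/ gap (V3→V4): cluster /sf/ — /sf/ is itself a permitted onset, so the whole cluster goes right; preceding coda = ∅.
/u…u/ gap (V4→V5): /k/ → onset of the next syllable (single consonants are always licit onsets).

swog.zwelw.fe.sfu.kum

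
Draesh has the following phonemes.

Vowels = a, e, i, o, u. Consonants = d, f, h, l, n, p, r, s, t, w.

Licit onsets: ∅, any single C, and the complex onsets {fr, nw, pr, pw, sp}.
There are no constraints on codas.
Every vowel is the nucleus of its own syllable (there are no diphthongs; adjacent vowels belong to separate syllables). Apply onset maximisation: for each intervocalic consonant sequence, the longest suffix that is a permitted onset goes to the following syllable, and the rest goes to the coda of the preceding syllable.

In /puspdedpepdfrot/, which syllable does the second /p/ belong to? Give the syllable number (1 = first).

Nuclei (vowels): u, e, e, o → 4 syllables.
V1 /u/ – V2 /e/: /spd/ splits as /sp/ + /d/ (/d/ is the longest suffix that is a licit onset).
V2 /e/ – V3 /e/: /dp/ — longest licit onset from the right is /p/, leaving /d/ as coda.
V3 /e/ – V4 /o/: /pdfr/ splits as /pd/ + /fr/ (/fr/ is the longest suffix that is a licit onset).
Syllabification: pusp.ded.pepd.frot.
The second /p/ is in the coda of syllable 1 (/pusp/).

1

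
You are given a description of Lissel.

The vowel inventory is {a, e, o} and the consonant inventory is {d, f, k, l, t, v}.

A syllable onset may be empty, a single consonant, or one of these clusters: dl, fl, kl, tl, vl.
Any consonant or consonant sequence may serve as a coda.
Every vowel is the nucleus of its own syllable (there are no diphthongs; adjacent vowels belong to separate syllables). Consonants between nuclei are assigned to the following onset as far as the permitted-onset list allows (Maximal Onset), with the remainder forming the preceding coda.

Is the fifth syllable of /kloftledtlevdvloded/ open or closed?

closed

The vowels are o, e, e, o, e — 5 nuclei, so 5 syllables.
σ1/σ2 boundary: /ftl/ — longest licit onset from the right is /tl/, leaving /f/ as coda.
σ2/σ3 boundary: /dtl/; trying suffixes from longest down, /tl/ is the first permitted one, so coda /d/ | onset /tl/.
σ3/σ4 boundary: /vdvl/ — longest licit onset from the right is /vl/, leaving /vd/ as coda.
σ4/σ5 boundary: /d/ is a single consonant, so it becomes the next onset.
Putting it together: klof.tled.tlevd.vlo.ded.
Syllable 5 is /ded/ with coda /d/, so it is closed.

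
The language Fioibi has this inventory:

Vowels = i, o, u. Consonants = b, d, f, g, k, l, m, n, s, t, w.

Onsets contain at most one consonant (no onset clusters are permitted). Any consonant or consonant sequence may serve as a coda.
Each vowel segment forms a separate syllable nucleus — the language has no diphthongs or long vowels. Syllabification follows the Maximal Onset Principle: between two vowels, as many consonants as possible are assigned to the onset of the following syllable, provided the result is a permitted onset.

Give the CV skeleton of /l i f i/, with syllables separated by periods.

Nuclei (vowels): i, i → 2 syllables.
V1 /i/ – V2 /i/: just /f/ — single C goes to the following onset.
So the parse is li.fi.
Mapping each syllable to C/V: /li/ → CV, /fi/ → CV.

CV.CV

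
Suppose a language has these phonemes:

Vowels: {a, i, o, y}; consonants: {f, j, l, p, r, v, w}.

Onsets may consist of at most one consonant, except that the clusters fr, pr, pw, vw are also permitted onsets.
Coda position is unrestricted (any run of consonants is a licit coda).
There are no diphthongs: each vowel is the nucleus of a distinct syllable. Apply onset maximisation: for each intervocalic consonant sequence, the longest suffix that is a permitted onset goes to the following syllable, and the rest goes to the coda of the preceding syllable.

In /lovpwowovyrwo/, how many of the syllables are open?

3

Nuclei (vowels): o, o, o, y, o → 5 syllables.
σ1/σ2 boundary: /vpw/ — longest licit onset from the right is /pw/, leaving /v/ as coda.
σ2/σ3 boundary: /w/ → onset of the next syllable (single consonants are always licit onsets).
σ3/σ4 boundary: /v/ is a single consonant, so it becomes the next onset.
σ4/σ5 boundary: /rw/ splits as /r/ + /w/ (/w/ is the longest suffix that is a licit onset).
So the parse is lov.pwo.wo.vyr.wo.
Classifying each syllable: /lov/ (closed), /pwo/ (open), /wo/ (open), /vyr/ (closed), /wo/ (open).
Open syllables: 3.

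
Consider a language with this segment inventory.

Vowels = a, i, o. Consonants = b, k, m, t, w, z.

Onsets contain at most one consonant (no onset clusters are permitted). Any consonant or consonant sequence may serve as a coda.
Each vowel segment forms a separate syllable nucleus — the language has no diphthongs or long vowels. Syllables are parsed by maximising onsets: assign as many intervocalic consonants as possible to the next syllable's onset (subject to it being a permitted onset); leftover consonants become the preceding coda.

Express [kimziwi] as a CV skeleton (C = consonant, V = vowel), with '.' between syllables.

Nuclei (vowels): i, i, i → 3 syllables.
V1 /i/ – V2 /i/: /mz/ splits as /m/ + /z/ (/z/ is the longest suffix that is a licit onset).
V2 /i/ – V3 /i/: /w/ → onset of the next syllable (single consonants are always licit onsets).
Putting it together: kim.zi.wi.
Mapping each syllable to C/V: /kim/ → CVC, /zi/ → CV, /wi/ → CV.

CVC.CV.CV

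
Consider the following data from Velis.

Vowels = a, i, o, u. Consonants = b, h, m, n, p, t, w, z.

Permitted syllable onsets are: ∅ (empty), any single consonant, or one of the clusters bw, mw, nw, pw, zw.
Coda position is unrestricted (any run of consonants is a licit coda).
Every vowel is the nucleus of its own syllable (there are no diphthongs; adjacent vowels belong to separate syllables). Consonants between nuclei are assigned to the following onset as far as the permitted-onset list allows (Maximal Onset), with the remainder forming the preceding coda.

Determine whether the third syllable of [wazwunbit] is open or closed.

closed

Vowels present: a, u, i; each is a nucleus, giving 3 syllables.
/a…u/ gap (V1→V2): /zw/ — entire cluster is a permitted onset → onset /zw/, coda ∅.
/u…i/ gap (V2→V3): cluster /nb/ — the longest permitted-onset suffix is /b/; onset = /b/, preceding coda = /n/.
Putting it together: wa.zwun.bit.
Syllable 3 is /bit/ with coda /t/, so it is closed.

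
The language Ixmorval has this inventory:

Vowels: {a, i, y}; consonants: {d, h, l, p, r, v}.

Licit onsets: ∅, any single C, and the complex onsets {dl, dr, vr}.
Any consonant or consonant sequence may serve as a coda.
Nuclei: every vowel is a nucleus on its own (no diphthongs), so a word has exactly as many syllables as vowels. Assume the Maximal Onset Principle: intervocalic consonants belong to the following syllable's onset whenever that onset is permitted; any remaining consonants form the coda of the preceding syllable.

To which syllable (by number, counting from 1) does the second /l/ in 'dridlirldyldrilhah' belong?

2

Vowels present: i, i, y, i, a; each is a nucleus, giving 5 syllables.
V1 /i/ – V2 /i/: /dl/ — entire cluster is a permitted onset → onset /dl/, coda ∅.
V2 /i/ – V3 /y/: /rld/ splits as /rl/ + /d/ (/d/ is the longest suffix that is a licit onset).
V3 /y/ – V4 /i/: /ldr/; trying suffixes from longest down, /dr/ is the first permitted one, so coda /l/ | onset /dr/.
V4 /i/ – V5 /a/: /lh/ — longest licit onset from the right is /h/, leaving /l/ as coda.
Putting it together: dri.dlirl.dyl.dril.hah.
The second /l/ is in the coda of syllable 2 (/dlirl/).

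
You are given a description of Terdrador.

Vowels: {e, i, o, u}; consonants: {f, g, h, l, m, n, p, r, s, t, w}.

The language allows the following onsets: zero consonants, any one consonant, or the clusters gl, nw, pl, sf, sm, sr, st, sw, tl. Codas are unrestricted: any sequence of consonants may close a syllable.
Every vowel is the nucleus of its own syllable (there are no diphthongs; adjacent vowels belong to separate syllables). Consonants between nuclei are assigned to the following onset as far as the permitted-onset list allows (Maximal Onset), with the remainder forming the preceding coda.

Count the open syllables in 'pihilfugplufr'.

1

The vowels are i, i, u, u — 4 nuclei, so 4 syllables.
Between /i/ (V1) and /i/ (V2): /h/ is a single consonant, so it becomes the next onset.
Between /i/ (V2) and /u/ (V3): /lf/; trying suffixes from longest down, /f/ is the first permitted one, so coda /l/ | onset /f/.
Between /u/ (V3) and /u/ (V4): cluster /gpl/ — the longest permitted-onset suffix is /pl/; onset = /pl/, preceding coda = /g/.
Syllabification: pi.hil.fug.plufr.
Classifying each syllable: /pi/ (open), /hil/ (closed), /fug/ (closed), /plufr/ (closed).
Open syllables: 1.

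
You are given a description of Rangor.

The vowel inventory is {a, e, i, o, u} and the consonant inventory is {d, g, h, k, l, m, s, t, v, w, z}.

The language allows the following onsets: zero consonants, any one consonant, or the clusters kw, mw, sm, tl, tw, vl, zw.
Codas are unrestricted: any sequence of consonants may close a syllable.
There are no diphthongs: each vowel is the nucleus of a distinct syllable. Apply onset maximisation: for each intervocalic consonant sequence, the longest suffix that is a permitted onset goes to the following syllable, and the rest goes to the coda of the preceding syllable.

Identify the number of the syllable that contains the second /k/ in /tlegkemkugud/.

3

Nuclei (vowels): e, e, u, u → 4 syllables.
/e…e/ gap (V1→V2): /gk/; trying suffixes from longest down, /k/ is the first permitted one, so coda /g/ | onset /k/.
/e…u/ gap (V2→V3): /mk/ — longest licit onset from the right is /k/, leaving /m/ as coda.
/u…u/ gap (V3→V4): just /g/ — single C goes to the following onset.
Result: tleg.kem.ku.gud.
The second /k/ is in the onset of syllable 3 (/ku/).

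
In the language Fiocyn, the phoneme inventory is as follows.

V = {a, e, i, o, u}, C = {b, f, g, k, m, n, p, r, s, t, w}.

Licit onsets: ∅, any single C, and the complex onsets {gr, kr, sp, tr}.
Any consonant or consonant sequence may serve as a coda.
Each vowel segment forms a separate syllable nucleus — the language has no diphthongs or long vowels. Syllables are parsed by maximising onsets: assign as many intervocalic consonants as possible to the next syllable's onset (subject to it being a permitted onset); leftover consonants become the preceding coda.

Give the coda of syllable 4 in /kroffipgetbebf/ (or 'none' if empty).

bf

The vowels are o, i, e, e — 4 nuclei, so 4 syllables.
/o…i/ gap (V1→V2): /ff/ splits as /f/ + /f/ (/f/ is the longest suffix that is a licit onset).
/i…e/ gap (V2→V3): /pg/ splits as /p/ + /g/ (/g/ is the longest suffix that is a licit onset).
/e…e/ gap (V3→V4): /tb/ splits as /t/ + /b/ (/b/ is the longest suffix that is a licit onset).
Result: krof.fip.get.bebf.
Syllable 4 is /bebf/: onset /b/, nucleus /e/, coda /bf/.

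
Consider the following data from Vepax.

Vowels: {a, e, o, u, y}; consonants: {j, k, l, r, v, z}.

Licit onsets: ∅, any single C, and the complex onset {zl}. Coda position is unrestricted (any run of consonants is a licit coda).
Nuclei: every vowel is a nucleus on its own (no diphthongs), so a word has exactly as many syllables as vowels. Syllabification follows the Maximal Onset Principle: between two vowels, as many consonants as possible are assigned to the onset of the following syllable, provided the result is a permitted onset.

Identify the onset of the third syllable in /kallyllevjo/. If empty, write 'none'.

l

Nuclei (vowels): a, y, e, o → 4 syllables.
σ1/σ2 boundary: /ll/ splits as /l/ + /l/ (/l/ is the longest suffix that is a licit onset).
σ2/σ3 boundary: /ll/ — longest licit onset from the right is /l/, leaving /l/ as coda.
σ3/σ4 boundary: cluster /vj/ — the longest permitted-onset suffix is /j/; onset = /j/, preceding coda = /v/.
Syllabification: kal.lyl.lev.jo.
Syllable 3 is /lev/: onset /l/, nucleus /e/, coda /v/.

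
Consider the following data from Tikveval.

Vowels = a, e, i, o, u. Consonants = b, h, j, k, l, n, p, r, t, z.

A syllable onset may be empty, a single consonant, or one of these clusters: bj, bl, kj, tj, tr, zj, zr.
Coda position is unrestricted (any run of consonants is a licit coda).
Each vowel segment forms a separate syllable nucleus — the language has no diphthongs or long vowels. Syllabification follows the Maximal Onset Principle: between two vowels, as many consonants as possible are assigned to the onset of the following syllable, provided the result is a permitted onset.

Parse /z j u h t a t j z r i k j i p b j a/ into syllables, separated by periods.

The vowels are u, a, i, i, a — 5 nuclei, so 5 syllables.
σ1/σ2 boundary: /ht/ splits as /h/ + /t/ (/t/ is the longest suffix that is a licit onset).
σ2/σ3 boundary: /tjzr/ — longest licit onset from the right is /zr/, leaving /tj/ as coda.
σ3/σ4 boundary: /kj/ is a licit onset in full, so it all attaches to the next syllable.
σ4/σ5 boundary: /pbj/ splits as /p/ + /bj/ (/bj/ is the longest suffix that is a licit onset).

zjuh.tatj.zri.kjip.bja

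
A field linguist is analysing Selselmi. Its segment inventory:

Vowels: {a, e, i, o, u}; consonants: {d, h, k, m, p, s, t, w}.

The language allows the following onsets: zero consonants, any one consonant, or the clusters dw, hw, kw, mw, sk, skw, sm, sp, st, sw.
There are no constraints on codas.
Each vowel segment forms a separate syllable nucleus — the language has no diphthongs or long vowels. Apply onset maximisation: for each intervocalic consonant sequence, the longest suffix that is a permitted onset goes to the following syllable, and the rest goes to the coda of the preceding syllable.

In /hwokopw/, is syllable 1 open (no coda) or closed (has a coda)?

Vowels present: o, o; each is a nucleus, giving 2 syllables.
V1 /o/ – V2 /o/: /k/ → onset of the next syllable (single consonants are always licit onsets).
So the parse is hwo.kopw.
Syllable 1 is /hwo/; it ends in its nucleus with no coda, so it is open.

open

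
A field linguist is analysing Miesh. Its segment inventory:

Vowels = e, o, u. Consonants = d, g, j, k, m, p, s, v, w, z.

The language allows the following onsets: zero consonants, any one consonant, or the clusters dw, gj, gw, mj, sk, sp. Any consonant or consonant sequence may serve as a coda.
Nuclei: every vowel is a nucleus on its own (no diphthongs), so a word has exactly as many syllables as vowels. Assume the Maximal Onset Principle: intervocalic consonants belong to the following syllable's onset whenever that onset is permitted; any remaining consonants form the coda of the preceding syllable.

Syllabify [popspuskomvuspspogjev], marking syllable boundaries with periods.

pop.spu.skom.vusp.spo.gjev

Vowels present: o, u, o, u, o, e; each is a nucleus, giving 6 syllables.
σ1/σ2 boundary: /psp/ — longest licit onset from the right is /sp/, leaving /p/ as coda.
σ2/σ3 boundary: cluster /sk/ — /sk/ is itself a permitted onset, so the whole cluster goes right; preceding coda = ∅.
σ3/σ4 boundary: /mv/ splits as /m/ + /v/ (/v/ is the longest suffix that is a licit onset).
σ4/σ5 boundary: /spsp/; trying suffixes from longest down, /sp/ is the first permitted one, so coda /sp/ | onset /sp/.
σ5/σ6 boundary: /gj/ — entire cluster is a permitted onset → onset /gj/, coda ∅.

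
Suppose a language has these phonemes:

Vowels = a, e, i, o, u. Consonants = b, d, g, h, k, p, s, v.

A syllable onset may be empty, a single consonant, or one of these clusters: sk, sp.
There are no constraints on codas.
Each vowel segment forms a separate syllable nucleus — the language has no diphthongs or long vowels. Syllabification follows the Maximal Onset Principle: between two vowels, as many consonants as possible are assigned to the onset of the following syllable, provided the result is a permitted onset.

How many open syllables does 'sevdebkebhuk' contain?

Nuclei (vowels): e, e, e, u → 4 syllables.
σ1/σ2 boundary: cluster /vd/ — the longest permitted-onset suffix is /d/; onset = /d/, preceding coda = /v/.
σ2/σ3 boundary: /bk/ splits as /b/ + /k/ (/k/ is the longest suffix that is a licit onset).
σ3/σ4 boundary: /bh/; trying suffixes from longest down, /h/ is the first permitted one, so coda /b/ | onset /h/.
Putting it together: sev.deb.keb.huk.
Classifying each syllable: /sev/ (closed), /deb/ (closed), /keb/ (closed), /huk/ (closed).
Open syllables: 0.

0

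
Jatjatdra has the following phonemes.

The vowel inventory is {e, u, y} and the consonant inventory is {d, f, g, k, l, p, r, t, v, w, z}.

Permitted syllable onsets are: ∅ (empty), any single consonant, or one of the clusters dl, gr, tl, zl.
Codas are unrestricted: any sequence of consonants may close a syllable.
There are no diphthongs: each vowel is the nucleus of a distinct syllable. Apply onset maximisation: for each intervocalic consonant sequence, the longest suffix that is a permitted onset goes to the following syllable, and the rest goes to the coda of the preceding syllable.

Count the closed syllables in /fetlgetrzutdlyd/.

4

The vowels are e, e, u, y — 4 nuclei, so 4 syllables.
/e…e/ gap (V1→V2): /tlg/ splits as /tl/ + /g/ (/g/ is the longest suffix that is a licit onset).
/e…u/ gap (V2→V3): /trz/ — longest licit onset from the right is /z/, leaving /tr/ as coda.
/u…y/ gap (V3→V4): /tdl/; trying suffixes from longest down, /dl/ is the first permitted one, so coda /t/ | onset /dl/.
So the parse is fetl.getr.zut.dlyd.
Classifying each syllable: /fetl/ (closed), /getr/ (closed), /zut/ (closed), /dlyd/ (closed).
Closed syllables: 4.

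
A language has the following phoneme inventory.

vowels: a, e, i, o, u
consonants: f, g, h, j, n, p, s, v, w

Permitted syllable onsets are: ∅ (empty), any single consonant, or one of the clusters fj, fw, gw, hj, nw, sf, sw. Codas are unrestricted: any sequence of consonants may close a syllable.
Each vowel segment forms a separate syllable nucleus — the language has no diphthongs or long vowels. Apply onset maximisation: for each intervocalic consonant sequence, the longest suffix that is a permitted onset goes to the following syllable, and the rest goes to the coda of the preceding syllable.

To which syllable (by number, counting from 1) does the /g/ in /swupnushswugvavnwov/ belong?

Nuclei (vowels): u, u, u, a, o → 5 syllables.
/u…u/ gap (V1→V2): /pn/; trying suffixes from longest down, /n/ is the first permitted one, so coda /p/ | onset /n/.
/u…u/ gap (V2→V3): /shsw/; trying suffixes from longest down, /sw/ is the first permitted one, so coda /sh/ | onset /sw/.
/u…a/ gap (V3→V4): /gv/ — longest licit onset from the right is /v/, leaving /g/ as coda.
/a…o/ gap (V4→V5): cluster /vnw/ — the longest permitted-onset suffix is /nw/; onset = /nw/, preceding coda = /v/.
Result: swup.nush.swug.vav.nwov.
The /g/ is in the coda of syllable 3 (/swug/).

3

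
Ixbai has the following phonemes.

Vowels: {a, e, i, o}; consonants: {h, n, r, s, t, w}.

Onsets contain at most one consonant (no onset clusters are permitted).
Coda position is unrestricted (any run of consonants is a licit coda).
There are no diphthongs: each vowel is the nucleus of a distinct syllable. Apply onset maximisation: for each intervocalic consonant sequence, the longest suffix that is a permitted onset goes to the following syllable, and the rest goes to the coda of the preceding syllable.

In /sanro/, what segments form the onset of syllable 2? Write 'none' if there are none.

r

The vowels are a, o — 2 nuclei, so 2 syllables.
V1 /a/ – V2 /o/: /nr/ splits as /n/ + /r/ (/r/ is the longest suffix that is a licit onset).
Putting it together: san.ro.
Syllable 2 is /ro/: onset /r/, nucleus /o/, coda ∅.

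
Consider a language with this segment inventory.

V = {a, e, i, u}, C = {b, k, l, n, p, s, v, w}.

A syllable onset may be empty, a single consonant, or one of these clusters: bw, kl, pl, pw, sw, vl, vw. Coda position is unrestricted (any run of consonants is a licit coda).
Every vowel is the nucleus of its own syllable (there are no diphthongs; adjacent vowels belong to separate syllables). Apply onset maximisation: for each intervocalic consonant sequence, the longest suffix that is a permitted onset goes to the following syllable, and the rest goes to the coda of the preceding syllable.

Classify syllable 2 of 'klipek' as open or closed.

closed

The vowels are i, e — 2 nuclei, so 2 syllables.
V1 /i/ – V2 /e/: /p/ → onset of the next syllable (single consonants are always licit onsets).
So the parse is kli.pek.
Syllable 2 is /pek/ with coda /k/, so it is closed.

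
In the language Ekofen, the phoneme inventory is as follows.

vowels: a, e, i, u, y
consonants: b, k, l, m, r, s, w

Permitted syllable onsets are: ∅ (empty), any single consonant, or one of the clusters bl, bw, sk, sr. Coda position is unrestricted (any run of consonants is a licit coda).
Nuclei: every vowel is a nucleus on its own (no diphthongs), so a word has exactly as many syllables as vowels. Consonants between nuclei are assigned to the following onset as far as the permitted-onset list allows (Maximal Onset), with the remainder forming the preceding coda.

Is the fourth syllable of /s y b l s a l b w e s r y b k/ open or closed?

closed

Nuclei (vowels): y, a, e, y → 4 syllables.
/y…a/ gap (V1→V2): cluster /bls/ — the longest permitted-onset suffix is /s/; onset = /s/, preceding coda = /bl/.
/a…e/ gap (V2→V3): /lbw/ splits as /l/ + /bw/ (/bw/ is the longest suffix that is a licit onset).
/e…y/ gap (V3→V4): cluster /sr/ — /sr/ is itself a permitted onset, so the whole cluster goes right; preceding coda = ∅.
Putting it together: sybl.sal.bwe.srybk.
Syllable 4 is /srybk/ with coda /bk/, so it is closed.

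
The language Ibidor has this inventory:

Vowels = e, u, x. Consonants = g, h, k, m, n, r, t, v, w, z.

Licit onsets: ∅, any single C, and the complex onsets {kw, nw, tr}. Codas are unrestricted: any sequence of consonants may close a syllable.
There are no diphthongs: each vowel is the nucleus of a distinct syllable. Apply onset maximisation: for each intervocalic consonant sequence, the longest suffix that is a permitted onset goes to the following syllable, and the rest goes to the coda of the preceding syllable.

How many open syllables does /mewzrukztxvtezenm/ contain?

1

Nuclei (vowels): e, u, x, e, e → 5 syllables.
V1 /e/ – V2 /u/: /wzr/ splits as /wz/ + /r/ (/r/ is the longest suffix that is a licit onset).
V2 /u/ – V3 /x/: /kzt/ splits as /kz/ + /t/ (/t/ is the longest suffix that is a licit onset).
V3 /x/ – V4 /e/: /vt/; trying suffixes from longest down, /t/ is the first permitted one, so coda /v/ | onset /t/.
V4 /e/ – V5 /e/: /z/ → onset of the next syllable (single consonants are always licit onsets).
Syllabification: mewz.rukz.txv.te.zenm.
Classifying each syllable: /mewz/ (closed), /rukz/ (closed), /txv/ (closed), /te/ (open), /zenm/ (closed).
Open syllables: 1.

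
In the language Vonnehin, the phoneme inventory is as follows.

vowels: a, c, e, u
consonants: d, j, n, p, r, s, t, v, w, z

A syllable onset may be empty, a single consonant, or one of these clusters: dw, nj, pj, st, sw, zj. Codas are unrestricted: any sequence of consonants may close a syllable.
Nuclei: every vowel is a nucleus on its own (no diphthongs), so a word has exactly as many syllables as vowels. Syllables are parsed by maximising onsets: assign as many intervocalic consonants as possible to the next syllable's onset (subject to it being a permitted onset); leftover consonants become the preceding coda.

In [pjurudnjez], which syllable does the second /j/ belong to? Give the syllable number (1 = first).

3

Vowels present: u, u, e; each is a nucleus, giving 3 syllables.
V1 /u/ – V2 /u/: /r/ → onset of the next syllable (single consonants are always licit onsets).
V2 /u/ – V3 /e/: /dnj/ splits as /d/ + /nj/ (/nj/ is the longest suffix that is a licit onset).
Result: pju.rud.njez.
The second /j/ is in the onset of syllable 3 (/njez/).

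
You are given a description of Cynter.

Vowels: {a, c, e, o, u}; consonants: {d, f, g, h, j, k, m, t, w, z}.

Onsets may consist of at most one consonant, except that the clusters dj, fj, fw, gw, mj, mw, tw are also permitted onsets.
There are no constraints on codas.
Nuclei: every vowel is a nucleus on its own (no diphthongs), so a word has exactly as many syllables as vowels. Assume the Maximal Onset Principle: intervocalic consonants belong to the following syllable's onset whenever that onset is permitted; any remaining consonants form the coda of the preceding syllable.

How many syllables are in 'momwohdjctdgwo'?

4

Nuclei (vowels): o, o, c, o → 4 syllables.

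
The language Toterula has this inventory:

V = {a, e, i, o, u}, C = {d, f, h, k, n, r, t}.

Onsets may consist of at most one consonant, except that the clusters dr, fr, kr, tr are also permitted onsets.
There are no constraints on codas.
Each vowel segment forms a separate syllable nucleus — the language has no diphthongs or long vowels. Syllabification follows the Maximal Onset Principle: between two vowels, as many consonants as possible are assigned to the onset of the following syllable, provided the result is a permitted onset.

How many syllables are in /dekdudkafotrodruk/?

Nuclei (vowels): e, u, a, o, o, u → 6 syllables.

6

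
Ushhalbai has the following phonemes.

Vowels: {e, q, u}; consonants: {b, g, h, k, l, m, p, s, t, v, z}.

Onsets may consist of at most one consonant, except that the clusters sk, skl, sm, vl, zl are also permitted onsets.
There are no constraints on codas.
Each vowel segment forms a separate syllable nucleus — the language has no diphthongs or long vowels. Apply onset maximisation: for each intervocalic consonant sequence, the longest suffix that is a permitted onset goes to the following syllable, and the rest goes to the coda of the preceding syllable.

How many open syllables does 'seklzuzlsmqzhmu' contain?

1

Nuclei (vowels): e, u, q, u → 4 syllables.
V1 /e/ – V2 /u/: /klz/ splits as /kl/ + /z/ (/z/ is the longest suffix that is a licit onset).
V2 /u/ – V3 /q/: /zlsm/; trying suffixes from longest down, /sm/ is the first permitted one, so coda /zl/ | onset /sm/.
V3 /q/ – V4 /u/: cluster /zhm/ — the longest permitted-onset suffix is /m/; onset = /m/, preceding coda = /zh/.
Syllabification: sekl.zuzl.smqzh.mu.
Classifying each syllable: /sekl/ (closed), /zuzl/ (closed), /smqzh/ (closed), /mu/ (open).
Open syllables: 1.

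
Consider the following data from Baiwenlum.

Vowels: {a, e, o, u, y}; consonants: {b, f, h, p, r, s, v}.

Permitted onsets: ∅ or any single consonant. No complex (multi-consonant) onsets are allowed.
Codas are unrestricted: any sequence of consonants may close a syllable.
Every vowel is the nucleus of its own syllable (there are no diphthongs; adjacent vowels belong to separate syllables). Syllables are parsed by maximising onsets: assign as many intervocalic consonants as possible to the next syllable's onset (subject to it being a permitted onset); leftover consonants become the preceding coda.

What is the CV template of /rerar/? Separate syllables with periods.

Nuclei (vowels): e, a → 2 syllables.
V1 /e/ – V2 /a/: just /r/ — single C goes to the following onset.
Syllabification: re.rar.
Mapping each syllable to C/V: /re/ → CV, /rar/ → CVC.

CV.CVC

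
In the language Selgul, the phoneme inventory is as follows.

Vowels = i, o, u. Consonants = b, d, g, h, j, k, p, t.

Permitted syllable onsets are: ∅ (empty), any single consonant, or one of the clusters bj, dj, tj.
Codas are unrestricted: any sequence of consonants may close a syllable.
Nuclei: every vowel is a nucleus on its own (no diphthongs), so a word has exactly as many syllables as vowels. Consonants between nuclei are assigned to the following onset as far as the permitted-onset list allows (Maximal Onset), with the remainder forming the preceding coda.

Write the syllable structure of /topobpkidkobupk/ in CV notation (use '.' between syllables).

CV.CVCC.CVC.CV.CVCC

Vowels present: o, o, i, o, u; each is a nucleus, giving 5 syllables.
σ1/σ2 boundary: /p/ → onset of the next syllable (single consonants are always licit onsets).
σ2/σ3 boundary: /bpk/; trying suffixes from longest down, /k/ is the first permitted one, so coda /bp/ | onset /k/.
σ3/σ4 boundary: /dk/ splits as /d/ + /k/ (/k/ is the longest suffix that is a licit onset).
σ4/σ5 boundary: just /b/ — single C goes to the following onset.
Result: to.pobp.kid.ko.bupk.
Mapping each syllable to C/V: /to/ → CV, /pobp/ → CVCC, /kid/ → CVC, /ko/ → CV, /bupk/ → CVCC.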